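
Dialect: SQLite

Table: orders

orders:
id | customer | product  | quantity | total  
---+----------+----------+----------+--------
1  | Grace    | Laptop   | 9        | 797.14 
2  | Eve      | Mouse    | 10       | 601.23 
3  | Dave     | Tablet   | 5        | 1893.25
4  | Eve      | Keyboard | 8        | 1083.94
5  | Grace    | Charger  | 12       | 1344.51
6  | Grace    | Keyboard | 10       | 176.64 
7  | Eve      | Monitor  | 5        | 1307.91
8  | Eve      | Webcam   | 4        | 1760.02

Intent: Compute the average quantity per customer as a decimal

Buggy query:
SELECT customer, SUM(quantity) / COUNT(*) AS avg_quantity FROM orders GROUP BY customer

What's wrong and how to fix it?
Bug: SUM(quantity) and COUNT(*) are both integers; the division truncates the fractional part

Fix: Cast one side to REAL so the division keeps the fractional part

Corrected query:
SELECT customer, SUM(quantity) * 1.0 / COUNT(*) AS avg_quantity FROM orders GROUP BY customer

Result:
customer | avg_quantity
---------+-------------
Dave     | 5           
Eve      | 6.75        
Grace    | 10.333333   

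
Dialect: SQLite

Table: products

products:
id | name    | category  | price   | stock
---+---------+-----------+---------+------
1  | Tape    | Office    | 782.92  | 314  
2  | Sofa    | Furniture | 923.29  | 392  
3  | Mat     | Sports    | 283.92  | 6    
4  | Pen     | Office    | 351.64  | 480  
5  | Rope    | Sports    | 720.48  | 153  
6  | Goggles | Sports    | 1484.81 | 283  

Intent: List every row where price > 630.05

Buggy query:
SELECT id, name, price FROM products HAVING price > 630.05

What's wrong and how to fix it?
Bug: This is a non-aggregate query (no GROUP BY, no aggregates), so in SQLite the HAVING clause is invalid here; a row-level condition belongs in WHERE

Fix: Use WHERE for row-level filtering

Corrected query:
SELECT id, name, price FROM products WHERE price > 630.05

Result:
id | name    | price  
---+---------+--------
1  | Tape    | 782.92 
2  | Sofa    | 923.29 
5  | Rope    | 720.48 
6  | Goggles | 1484.81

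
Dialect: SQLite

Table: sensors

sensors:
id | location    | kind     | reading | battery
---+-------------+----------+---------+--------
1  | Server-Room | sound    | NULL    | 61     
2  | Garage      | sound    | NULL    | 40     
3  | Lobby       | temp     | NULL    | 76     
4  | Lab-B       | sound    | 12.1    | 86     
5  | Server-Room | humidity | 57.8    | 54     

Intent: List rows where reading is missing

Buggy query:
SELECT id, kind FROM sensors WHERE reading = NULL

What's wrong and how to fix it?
Bug: '= NULL' is always unknown in SQL three-valued logic, so no rows match

Fix: Replace '= NULL' with 'IS NULL'

Corrected query:
SELECT id, kind FROM sensors WHERE reading IS NULL

Result:
id | kind 
---+------
1  | sound
2  | sound
3  | temp 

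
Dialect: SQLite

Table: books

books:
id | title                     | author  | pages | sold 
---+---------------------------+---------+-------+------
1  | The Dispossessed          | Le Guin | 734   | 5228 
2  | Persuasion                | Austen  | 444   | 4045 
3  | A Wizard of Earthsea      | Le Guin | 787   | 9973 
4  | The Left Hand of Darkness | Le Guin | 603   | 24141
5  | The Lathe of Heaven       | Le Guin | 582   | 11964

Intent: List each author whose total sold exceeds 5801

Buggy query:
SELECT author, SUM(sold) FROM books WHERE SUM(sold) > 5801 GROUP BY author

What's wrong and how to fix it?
Bug: WHERE runs before GROUP BY, so aggregates aren't available there

Fix: Move the aggregate condition to a HAVING clause

Corrected query:
SELECT author, SUM(sold) FROM books GROUP BY author HAVING SUM(sold) > 5801

Result:
author  | SUM(sold)
--------+----------
Le Guin | 51306    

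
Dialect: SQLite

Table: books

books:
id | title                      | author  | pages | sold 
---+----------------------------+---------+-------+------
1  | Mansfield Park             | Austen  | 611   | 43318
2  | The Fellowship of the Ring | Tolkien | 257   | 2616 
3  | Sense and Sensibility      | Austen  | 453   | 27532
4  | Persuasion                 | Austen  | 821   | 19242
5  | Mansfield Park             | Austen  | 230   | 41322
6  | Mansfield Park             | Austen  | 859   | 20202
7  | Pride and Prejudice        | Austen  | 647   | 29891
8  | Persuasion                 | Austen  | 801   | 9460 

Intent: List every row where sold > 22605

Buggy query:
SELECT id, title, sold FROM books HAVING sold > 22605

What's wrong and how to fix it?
Bug: HAVING filters the output of aggregation, but this query has no GROUP BY and no aggregate functions, so SQLite rejects it (HAVING clause on a non-aggregate query); the condition here is per row

Fix: Use WHERE for row-level filtering

Corrected query:
SELECT id, title, sold FROM books WHERE sold > 22605

Result:
id | title                 | sold 
---+-----------------------+------
1  | Mansfield Park        | 43318
3  | Sense and Sensibility | 27532
5  | Mansfield Park        | 41322
7  | Pride and Prejudice   | 29891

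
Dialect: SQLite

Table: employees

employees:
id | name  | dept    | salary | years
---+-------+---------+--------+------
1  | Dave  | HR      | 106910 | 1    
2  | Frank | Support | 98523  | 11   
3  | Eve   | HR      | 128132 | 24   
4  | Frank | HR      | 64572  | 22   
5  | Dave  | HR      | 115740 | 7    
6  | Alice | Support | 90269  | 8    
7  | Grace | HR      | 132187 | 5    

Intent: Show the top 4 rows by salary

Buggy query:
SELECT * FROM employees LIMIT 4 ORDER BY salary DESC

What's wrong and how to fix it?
Bug: ORDER BY cannot follow LIMIT; LIMIT is the final clause

Fix: Sort with ORDER BY, then apply LIMIT

Corrected query:
SELECT * FROM employees ORDER BY salary DESC LIMIT 4

Result:
id | name  | dept | salary | years
---+-------+------+--------+------
7  | Grace | HR   | 132187 | 5    
3  | Eve   | HR   | 128132 | 24   
5  | Dave  | HR   | 115740 | 7    
1  | Dave  | HR   | 106910 | 1    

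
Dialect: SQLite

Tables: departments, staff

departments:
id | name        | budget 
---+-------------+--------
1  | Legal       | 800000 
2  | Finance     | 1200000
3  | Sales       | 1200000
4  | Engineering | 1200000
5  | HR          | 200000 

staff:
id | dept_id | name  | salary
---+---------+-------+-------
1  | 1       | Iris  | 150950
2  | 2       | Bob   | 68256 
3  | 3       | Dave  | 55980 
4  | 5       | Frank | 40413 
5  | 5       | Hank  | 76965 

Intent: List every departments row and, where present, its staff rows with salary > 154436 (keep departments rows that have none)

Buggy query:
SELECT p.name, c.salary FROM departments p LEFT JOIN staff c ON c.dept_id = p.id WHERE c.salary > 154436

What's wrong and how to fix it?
Bug: Filtering c.salary in WHERE discards the NULL rows produced by LEFT JOIN, turning it into an inner join

Fix: Put 'c.salary > 154436' in the JOIN's ON clause instead of WHERE

Corrected query:
SELECT p.name, c.salary FROM departments p LEFT JOIN staff c ON c.dept_id = p.id AND c.salary > 154436

Result:
name        | salary
------------+-------
Legal       | NULL  
Finance     | NULL  
Sales       | NULL  
Engineering | NULL  
HR          | NULL  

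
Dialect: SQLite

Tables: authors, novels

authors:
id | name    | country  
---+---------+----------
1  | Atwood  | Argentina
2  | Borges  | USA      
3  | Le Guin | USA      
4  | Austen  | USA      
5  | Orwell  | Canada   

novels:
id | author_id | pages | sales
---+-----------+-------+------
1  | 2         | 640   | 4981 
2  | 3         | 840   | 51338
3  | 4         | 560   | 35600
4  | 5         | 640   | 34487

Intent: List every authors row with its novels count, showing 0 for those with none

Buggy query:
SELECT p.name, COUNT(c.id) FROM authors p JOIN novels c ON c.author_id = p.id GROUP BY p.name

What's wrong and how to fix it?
Bug: INNER JOIN drops authors rows that have no matching novels rows

Fix: Switch to LEFT JOIN to retain unmatched parent rows

Corrected query:
SELECT p.name, COUNT(c.id) FROM authors p LEFT JOIN novels c ON c.author_id = p.id GROUP BY p.name

Result:
name    | COUNT(c.id)
--------+------------
Atwood  | 0          
Austen  | 1          
Borges  | 1          
Le Guin | 1          
Orwell  | 1          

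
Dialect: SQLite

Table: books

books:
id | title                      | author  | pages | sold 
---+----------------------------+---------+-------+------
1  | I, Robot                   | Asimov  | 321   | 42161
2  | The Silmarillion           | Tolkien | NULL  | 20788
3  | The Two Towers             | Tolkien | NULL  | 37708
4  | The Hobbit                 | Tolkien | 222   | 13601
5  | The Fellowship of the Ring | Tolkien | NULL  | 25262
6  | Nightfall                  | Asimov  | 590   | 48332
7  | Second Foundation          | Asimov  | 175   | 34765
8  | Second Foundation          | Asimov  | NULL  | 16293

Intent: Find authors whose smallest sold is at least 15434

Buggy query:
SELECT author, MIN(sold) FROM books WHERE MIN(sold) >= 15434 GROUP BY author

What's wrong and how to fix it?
Bug: MIN() in WHERE is a misuse of aggregate

Fix: Replace WHERE with HAVING after the GROUP BY

Corrected query:
SELECT author, MIN(sold) FROM books GROUP BY author HAVING MIN(sold) >= 15434

Result:
author | MIN(sold)
-------+----------
Asimov | 16293    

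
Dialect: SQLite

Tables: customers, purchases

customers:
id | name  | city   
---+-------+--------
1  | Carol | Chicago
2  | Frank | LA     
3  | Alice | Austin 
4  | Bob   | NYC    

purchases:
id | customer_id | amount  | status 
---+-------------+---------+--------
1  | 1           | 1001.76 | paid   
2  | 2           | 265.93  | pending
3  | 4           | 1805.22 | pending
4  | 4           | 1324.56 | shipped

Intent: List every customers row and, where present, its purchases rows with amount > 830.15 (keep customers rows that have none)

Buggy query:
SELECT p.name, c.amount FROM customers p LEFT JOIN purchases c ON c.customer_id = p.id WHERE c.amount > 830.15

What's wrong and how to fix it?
Bug: Filtering c.amount in WHERE discards the NULL rows produced by LEFT JOIN, turning it into an inner join

Fix: Put 'c.amount > 830.15' in the JOIN's ON clause instead of WHERE

Corrected query:
SELECT p.name, c.amount FROM customers p LEFT JOIN purchases c ON c.customer_id = p.id AND c.amount > 830.15

Result:
name  | amount 
------+--------
Carol | 1001.76
Frank | NULL   
Alice | NULL   
Bob   | 1324.56
Bob   | 1805.22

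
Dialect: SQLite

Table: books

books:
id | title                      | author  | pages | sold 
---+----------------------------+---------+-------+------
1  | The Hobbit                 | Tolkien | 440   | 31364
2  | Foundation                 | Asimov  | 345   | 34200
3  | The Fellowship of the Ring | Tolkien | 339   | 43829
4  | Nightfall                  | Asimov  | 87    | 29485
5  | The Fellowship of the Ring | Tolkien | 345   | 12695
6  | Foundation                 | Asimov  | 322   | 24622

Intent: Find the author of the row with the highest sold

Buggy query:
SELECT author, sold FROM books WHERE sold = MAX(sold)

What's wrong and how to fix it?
Bug: WHERE is evaluated per row; an aggregate over the whole table isn't defined there

Fix: Use a subquery: WHERE sold = (SELECT MAX(sold) FROM books)

Corrected query:
SELECT author, sold FROM books WHERE sold = (SELECT MAX(sold) FROM books)

Result:
author  | sold 
--------+------
Tolkien | 43829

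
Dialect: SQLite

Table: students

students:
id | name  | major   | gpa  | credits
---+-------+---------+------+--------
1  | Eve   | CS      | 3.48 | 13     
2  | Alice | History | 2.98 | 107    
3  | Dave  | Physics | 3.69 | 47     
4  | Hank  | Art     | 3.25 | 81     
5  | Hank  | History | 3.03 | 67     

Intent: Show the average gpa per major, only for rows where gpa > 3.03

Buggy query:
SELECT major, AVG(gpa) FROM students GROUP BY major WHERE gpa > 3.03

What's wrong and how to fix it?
Bug: WHERE cannot follow GROUP BY

Fix: Place WHERE between FROM and GROUP BY

Corrected query:
SELECT major, AVG(gpa) FROM students WHERE gpa > 3.03 GROUP BY major

Result:
major   | AVG(gpa)
--------+---------
Art     | 3.25    
CS      | 3.48    
Physics | 3.69    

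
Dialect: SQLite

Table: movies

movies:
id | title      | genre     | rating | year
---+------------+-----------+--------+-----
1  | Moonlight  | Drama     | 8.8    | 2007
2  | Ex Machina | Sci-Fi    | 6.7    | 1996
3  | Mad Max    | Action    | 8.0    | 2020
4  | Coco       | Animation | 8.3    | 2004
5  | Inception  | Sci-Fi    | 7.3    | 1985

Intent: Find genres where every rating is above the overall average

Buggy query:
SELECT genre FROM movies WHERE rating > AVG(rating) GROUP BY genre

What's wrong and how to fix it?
Bug: WHERE evaluates per row before aggregation, so AVG() is unavailable

Fix: Compute the overall average in a scalar subquery and compare each group's MIN against it in HAVING

Corrected query:
SELECT genre FROM movies GROUP BY genre HAVING MIN(rating) > (SELECT AVG(rating) FROM movies)

Result:
genre    
---------
Action   
Animation
Drama    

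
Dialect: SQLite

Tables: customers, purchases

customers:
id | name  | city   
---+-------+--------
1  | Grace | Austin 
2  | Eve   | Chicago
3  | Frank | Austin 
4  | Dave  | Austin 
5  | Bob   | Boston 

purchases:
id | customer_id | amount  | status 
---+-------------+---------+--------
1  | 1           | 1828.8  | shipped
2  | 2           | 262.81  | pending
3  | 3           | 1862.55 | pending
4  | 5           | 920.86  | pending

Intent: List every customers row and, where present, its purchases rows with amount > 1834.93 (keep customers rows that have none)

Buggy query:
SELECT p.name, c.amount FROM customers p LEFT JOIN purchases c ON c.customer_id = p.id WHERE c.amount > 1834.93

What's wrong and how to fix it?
Bug: Filtering c.amount in WHERE discards the NULL rows produced by LEFT JOIN, turning it into an inner join

Fix: Put 'c.amount > 1834.93' in the JOIN's ON clause instead of WHERE

Corrected query:
SELECT p.name, c.amount FROM customers p LEFT JOIN purchases c ON c.customer_id = p.id AND c.amount > 1834.93

Result:
name  | amount 
------+--------
Grace | NULL   
Eve   | NULL   
Frank | 1862.55
Dave  | NULL   
Bob   | NULL   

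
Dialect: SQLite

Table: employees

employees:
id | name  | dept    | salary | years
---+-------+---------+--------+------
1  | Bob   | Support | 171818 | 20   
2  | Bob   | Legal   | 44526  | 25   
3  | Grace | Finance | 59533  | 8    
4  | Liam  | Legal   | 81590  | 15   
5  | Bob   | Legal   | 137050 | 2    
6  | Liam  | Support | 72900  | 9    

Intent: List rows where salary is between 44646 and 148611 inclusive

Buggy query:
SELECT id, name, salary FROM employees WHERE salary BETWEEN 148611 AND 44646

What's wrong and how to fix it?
Bug: The bounds are reversed; BETWEEN a AND b requires a <= b to match anything

Fix: Write BETWEEN 44646 AND 148611

Corrected query:
SELECT id, name, salary FROM employees WHERE salary BETWEEN 44646 AND 148611

Result:
id | name  | salary
---+-------+-------
3  | Grace | 59533 
4  | Liam  | 81590 
5  | Bob   | 137050
6  | Liam  | 72900 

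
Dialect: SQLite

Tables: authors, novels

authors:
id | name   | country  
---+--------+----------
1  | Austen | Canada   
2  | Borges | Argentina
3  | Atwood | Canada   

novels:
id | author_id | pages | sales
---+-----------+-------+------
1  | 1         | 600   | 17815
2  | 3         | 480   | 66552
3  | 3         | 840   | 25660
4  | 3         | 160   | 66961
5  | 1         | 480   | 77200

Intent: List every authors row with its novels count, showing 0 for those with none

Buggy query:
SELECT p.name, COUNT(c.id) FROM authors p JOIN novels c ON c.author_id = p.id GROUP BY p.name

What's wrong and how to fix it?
Bug: An inner join excludes parents with zero children

Fix: Use LEFT JOIN so parents without children still appear (COUNT(c.id) gives 0)

Corrected query:
SELECT p.name, COUNT(c.id) FROM authors p LEFT JOIN novels c ON c.author_id = p.id GROUP BY p.name

Result:
name   | COUNT(c.id)
-------+------------
Atwood | 3          
Austen | 2          
Borges | 0          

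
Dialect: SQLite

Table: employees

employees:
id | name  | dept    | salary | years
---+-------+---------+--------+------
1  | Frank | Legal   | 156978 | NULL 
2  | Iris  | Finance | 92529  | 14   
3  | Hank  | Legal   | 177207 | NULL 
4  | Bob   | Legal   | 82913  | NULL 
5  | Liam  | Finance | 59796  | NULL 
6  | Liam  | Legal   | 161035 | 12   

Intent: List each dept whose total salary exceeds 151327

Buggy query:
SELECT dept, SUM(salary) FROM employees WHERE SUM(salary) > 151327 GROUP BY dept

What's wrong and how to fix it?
Bug: WHERE runs before GROUP BY, so aggregates aren't available there

Fix: Use HAVING (which filters groups after aggregation) instead of WHERE

Corrected query:
SELECT dept, SUM(salary) FROM employees GROUP BY dept HAVING SUM(salary) > 151327

Result:
dept    | SUM(salary)
--------+------------
Finance | 152325     
Legal   | 578133     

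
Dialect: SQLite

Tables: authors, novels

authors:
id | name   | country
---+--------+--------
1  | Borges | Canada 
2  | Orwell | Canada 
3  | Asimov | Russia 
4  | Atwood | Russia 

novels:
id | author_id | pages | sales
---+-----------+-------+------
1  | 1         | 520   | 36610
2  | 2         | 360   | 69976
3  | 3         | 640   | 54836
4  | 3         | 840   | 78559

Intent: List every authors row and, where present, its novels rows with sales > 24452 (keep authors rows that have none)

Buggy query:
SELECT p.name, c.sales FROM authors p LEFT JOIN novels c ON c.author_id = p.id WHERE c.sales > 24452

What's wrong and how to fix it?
Bug: A WHERE condition on the right-hand table after LEFT JOIN drops unmatched parents

Fix: Move the right-table condition into the ON clause so unmatched parents are kept

Corrected query:
SELECT p.name, c.sales FROM authors p LEFT JOIN novels c ON c.author_id = p.id AND c.sales > 24452

Result:
name   | sales
-------+------
Borges | 36610
Orwell | 69976
Asimov | 54836
Asimov | 78559
Atwood | NULL 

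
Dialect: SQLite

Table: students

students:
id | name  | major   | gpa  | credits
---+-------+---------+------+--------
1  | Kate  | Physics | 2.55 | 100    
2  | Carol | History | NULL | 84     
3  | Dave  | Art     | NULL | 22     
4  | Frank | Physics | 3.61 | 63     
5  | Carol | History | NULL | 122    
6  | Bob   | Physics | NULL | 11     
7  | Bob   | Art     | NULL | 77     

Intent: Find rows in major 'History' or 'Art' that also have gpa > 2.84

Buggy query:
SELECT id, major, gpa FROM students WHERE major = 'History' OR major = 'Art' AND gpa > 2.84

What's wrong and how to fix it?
Bug: AND binds tighter than OR, so this parses as major = 'History' OR (major = 'Art' AND gpa > 2.84)

Fix: Group the OR with parentheses (or use IN), then AND the threshold

Corrected query:
SELECT id, major, gpa FROM students WHERE (major = 'History' OR major = 'Art') AND gpa > 2.84

Result:
(no rows)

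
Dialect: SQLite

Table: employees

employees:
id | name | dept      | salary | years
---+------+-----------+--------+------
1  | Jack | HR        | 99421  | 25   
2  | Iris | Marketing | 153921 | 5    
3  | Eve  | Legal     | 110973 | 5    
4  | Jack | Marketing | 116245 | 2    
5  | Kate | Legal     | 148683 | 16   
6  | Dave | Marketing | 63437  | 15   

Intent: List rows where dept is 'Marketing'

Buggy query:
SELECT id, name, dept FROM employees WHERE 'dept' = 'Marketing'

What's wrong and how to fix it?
Bug: Single quotes denote string literals in SQL; the column name is being compared as a constant string

Fix: Reference the column as dept without single quotes

Corrected query:
SELECT id, name, dept FROM employees WHERE dept = 'Marketing'

Result:
id | name | dept     
---+------+----------
2  | Iris | Marketing
4  | Jack | Marketing
6  | Dave | Marketing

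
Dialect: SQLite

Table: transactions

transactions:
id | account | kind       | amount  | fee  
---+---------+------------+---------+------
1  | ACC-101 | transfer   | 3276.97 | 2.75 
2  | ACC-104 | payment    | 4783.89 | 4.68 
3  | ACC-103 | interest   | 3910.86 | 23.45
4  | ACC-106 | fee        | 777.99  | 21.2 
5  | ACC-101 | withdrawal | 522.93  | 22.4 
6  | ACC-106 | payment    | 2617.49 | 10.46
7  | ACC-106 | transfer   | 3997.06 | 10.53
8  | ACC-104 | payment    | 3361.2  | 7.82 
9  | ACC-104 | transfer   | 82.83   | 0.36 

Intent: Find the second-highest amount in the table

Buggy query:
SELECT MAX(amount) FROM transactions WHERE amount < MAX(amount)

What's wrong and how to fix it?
Bug: The inner MAX is an aggregate inside WHERE, which is not allowed

Fix: Put the inner MAX in a scalar subquery

Corrected query:
SELECT MAX(amount) FROM transactions WHERE amount < (SELECT MAX(amount) FROM transactions)

Result:
MAX(amount)
-----------
3997.06    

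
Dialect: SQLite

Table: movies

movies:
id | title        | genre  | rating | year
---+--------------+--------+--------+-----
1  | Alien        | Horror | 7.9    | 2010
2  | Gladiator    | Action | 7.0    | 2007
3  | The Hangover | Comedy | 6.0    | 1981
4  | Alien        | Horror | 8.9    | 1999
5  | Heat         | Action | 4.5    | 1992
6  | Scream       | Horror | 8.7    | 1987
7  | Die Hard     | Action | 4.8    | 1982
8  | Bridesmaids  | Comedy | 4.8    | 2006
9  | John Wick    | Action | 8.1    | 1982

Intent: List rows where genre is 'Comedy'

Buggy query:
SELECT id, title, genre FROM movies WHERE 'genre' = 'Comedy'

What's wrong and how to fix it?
Bug: 'genre' in single quotes is a string literal, not the column; the comparison is literal-vs-literal and never true

Fix: Reference the column as genre without single quotes

Corrected query:
SELECT id, title, genre FROM movies WHERE genre = 'Comedy'

Result:
id | title        | genre 
---+--------------+-------
3  | The Hangover | Comedy
8  | Bridesmaids  | Comedy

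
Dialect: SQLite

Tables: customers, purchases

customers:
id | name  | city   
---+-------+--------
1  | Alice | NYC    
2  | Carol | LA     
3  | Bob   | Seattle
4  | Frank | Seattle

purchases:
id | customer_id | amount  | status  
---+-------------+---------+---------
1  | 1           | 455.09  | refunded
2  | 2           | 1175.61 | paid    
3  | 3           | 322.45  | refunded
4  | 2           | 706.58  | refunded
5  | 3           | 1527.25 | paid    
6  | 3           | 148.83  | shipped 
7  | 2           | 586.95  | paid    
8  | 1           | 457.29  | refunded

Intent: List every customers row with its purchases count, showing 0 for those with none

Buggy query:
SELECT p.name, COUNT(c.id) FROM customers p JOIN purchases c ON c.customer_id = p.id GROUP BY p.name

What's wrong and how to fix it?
Bug: INNER JOIN drops customers rows that have no matching purchases rows

Fix: Switch to LEFT JOIN to retain unmatched parent rows

Corrected query:
SELECT p.name, COUNT(c.id) FROM customers p LEFT JOIN purchases c ON c.customer_id = p.id GROUP BY p.name

Result:
name  | COUNT(c.id)
------+------------
Alice | 2          
Bob   | 3          
Carol | 3          
Frank | 0          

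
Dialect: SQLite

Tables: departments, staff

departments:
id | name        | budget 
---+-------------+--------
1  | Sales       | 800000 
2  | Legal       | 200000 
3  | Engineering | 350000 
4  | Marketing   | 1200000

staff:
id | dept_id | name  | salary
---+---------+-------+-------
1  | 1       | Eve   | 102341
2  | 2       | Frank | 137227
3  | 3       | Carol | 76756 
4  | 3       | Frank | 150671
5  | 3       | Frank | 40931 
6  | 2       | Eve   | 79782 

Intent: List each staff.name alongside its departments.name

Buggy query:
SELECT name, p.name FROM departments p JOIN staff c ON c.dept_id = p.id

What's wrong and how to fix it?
Bug: Both tables have a 'name' column; the unqualified reference is ambiguous

Fix: Prefix ambiguous columns with the table alias

Corrected query:
SELECT c.name, p.name FROM departments p JOIN staff c ON c.dept_id = p.id

Result:
name  | name       
------+------------
Eve   | Sales      
Frank | Legal      
Carol | Engineering
Frank | Engineering
Frank | Engineering
Eve   | Legal      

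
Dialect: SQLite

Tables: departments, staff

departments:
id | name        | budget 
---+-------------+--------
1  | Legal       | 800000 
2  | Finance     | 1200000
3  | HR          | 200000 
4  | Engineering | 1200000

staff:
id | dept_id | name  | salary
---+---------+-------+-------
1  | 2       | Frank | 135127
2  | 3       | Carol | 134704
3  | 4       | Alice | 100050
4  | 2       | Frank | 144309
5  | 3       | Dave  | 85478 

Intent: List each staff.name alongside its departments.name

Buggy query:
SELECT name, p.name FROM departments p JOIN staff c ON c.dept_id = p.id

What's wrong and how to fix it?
Bug: Both tables have a 'name' column; the unqualified reference is ambiguous

Fix: Qualify the column with its table alias (c.name)

Corrected query:
SELECT c.name, p.name FROM departments p JOIN staff c ON c.dept_id = p.id

Result:
name  | name       
------+------------
Frank | Finance    
Carol | HR         
Alice | Engineering
Frank | Finance    
Dave  | HR         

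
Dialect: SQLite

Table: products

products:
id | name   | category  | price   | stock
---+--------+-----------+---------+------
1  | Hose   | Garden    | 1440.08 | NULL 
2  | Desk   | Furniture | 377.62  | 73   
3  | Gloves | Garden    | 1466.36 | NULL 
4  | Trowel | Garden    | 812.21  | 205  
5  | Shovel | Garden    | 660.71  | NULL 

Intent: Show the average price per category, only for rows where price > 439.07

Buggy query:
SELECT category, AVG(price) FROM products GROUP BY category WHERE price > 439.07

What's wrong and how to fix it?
Bug: Row-level WHERE must come before GROUP BY in the clause order

Fix: Place WHERE between FROM and GROUP BY

Corrected query:
SELECT category, AVG(price) FROM products WHERE price > 439.07 GROUP BY category

Result:
category | AVG(price)
---------+-----------
Garden   | 1094.84   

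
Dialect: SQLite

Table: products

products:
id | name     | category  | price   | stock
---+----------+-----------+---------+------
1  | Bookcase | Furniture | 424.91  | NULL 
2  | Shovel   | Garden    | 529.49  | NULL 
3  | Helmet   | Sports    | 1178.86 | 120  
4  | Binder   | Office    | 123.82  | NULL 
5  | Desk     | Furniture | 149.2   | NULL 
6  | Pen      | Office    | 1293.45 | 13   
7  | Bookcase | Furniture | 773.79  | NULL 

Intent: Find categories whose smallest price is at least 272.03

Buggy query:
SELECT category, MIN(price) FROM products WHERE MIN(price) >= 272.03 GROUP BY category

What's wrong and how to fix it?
Bug: MIN() in WHERE is a misuse of aggregate

Fix: Replace WHERE with HAVING after the GROUP BY

Corrected query:
SELECT category, MIN(price) FROM products GROUP BY category HAVING MIN(price) >= 272.03

Result:
category | MIN(price)
---------+-----------
Garden   | 529.49    
Sports   | 1178.86   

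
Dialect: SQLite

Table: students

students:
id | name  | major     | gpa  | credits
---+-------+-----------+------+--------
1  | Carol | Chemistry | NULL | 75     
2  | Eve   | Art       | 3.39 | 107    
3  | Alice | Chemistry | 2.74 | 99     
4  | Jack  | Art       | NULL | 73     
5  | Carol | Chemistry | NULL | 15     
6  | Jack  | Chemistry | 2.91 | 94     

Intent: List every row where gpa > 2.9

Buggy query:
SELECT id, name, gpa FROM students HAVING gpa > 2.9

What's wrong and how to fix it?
Bug: This is a non-aggregate query (no GROUP BY, no aggregates), so in SQLite the HAVING clause is invalid here; a row-level condition belongs in WHERE

Fix: Replace HAVING with WHERE since the condition applies to individual rows

Corrected query:
SELECT id, name, gpa FROM students WHERE gpa > 2.9

Result:
id | name | gpa 
---+------+-----
2  | Eve  | 3.39
6  | Jack | 2.91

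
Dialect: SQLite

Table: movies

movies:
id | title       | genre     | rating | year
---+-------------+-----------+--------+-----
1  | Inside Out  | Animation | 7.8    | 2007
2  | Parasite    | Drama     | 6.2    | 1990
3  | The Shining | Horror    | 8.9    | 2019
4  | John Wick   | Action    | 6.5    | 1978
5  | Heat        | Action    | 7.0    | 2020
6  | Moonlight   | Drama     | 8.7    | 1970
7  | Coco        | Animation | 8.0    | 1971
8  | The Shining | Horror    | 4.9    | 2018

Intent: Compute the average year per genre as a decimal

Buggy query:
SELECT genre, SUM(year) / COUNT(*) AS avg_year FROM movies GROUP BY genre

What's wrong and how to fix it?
Bug: SUM(year) and COUNT(*) are both integers; the division truncates the fractional part

Fix: Multiply by 1.0 (or CAST to REAL) to force floating-point division

Corrected query:
SELECT genre, SUM(year) * 1.0 / COUNT(*) AS avg_year FROM movies GROUP BY genre

Result:
genre     | avg_year
----------+---------
Action    | 1999    
Animation | 1989    
Drama     | 1980    
Horror    | 2018.5  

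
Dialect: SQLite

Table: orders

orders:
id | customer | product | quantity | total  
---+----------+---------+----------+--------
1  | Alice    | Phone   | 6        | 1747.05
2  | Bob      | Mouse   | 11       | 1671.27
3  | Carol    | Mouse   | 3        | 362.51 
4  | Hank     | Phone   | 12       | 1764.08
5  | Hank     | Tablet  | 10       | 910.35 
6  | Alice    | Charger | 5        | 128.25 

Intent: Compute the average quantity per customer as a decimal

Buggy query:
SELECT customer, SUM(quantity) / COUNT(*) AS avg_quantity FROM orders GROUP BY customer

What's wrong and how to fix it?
Bug: SUM(quantity) and COUNT(*) are both integers; the division truncates the fractional part

Fix: Multiply by 1.0 (or CAST to REAL) to force floating-point division

Corrected query:
SELECT customer, SUM(quantity) * 1.0 / COUNT(*) AS avg_quantity FROM orders GROUP BY customer

Result:
customer | avg_quantity
---------+-------------
Alice    | 5.5         
Bob      | 11          
Carol    | 3           
Hank     | 11          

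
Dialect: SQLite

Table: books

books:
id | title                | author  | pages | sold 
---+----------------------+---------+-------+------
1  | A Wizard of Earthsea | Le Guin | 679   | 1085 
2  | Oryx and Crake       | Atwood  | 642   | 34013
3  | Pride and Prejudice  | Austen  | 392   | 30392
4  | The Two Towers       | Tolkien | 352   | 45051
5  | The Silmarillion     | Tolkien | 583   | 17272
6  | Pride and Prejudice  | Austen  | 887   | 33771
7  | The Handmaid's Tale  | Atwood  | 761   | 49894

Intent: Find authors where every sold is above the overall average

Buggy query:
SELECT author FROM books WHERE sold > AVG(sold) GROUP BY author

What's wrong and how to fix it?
Bug: AVG() is an aggregate; it can't sit directly in WHERE

Fix: Compute the overall average in a scalar subquery and compare each group's MIN against it in HAVING

Corrected query:
SELECT author FROM books GROUP BY author HAVING MIN(sold) > (SELECT AVG(sold) FROM books)

Result:
author
------
Atwood
Austen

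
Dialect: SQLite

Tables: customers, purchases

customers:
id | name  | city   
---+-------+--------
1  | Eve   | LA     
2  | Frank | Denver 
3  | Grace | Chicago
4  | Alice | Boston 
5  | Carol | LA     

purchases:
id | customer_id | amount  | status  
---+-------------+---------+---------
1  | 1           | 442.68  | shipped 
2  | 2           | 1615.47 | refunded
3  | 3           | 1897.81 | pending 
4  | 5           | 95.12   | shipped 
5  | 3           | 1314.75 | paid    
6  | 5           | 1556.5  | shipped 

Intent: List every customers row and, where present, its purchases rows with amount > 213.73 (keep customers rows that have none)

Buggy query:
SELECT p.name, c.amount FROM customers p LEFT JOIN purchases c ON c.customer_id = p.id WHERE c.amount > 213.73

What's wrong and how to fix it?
Bug: A WHERE condition on the right-hand table after LEFT JOIN drops unmatched parents

Fix: Put 'c.amount > 213.73' in the JOIN's ON clause instead of WHERE

Corrected query:
SELECT p.name, c.amount FROM customers p LEFT JOIN purchases c ON c.customer_id = p.id AND c.amount > 213.73

Result:
name  | amount 
------+--------
Eve   | 442.68 
Frank | 1615.47
Grace | 1314.75
Grace | 1897.81
Alice | NULL   
Carol | 1556.5 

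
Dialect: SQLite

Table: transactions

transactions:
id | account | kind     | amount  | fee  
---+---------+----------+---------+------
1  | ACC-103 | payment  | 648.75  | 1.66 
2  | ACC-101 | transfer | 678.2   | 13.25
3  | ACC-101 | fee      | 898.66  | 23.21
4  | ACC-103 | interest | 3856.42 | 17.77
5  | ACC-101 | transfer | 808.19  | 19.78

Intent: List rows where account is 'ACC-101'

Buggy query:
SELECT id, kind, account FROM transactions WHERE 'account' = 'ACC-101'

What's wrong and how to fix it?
Bug: 'account' in single quotes is a string literal, not the column; the comparison is literal-vs-literal and never true

Fix: Reference the column as account without single quotes

Corrected query:
SELECT id, kind, account FROM transactions WHERE account = 'ACC-101'

Result:
id | kind     | account
---+----------+--------
2  | transfer | ACC-101
3  | fee      | ACC-101
5  | transfer | ACC-101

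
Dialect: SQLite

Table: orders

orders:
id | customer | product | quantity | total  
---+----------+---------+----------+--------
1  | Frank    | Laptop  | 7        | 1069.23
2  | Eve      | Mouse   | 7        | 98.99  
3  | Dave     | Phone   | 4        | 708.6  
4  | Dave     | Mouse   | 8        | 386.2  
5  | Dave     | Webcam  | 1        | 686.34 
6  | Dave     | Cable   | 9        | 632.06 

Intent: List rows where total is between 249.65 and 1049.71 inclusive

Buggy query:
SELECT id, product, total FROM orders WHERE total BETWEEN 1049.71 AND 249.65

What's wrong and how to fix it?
Bug: BETWEEN expects the lower bound first; with 1049.71 AND 249.65 the range is empty

Fix: Swap the bounds so the smaller value comes first

Corrected query:
SELECT id, product, total FROM orders WHERE total BETWEEN 249.65 AND 1049.71

Result:
id | product | total 
---+---------+-------
3  | Phone   | 708.6 
4  | Mouse   | 386.2 
5  | Webcam  | 686.34
6  | Cable   | 632.06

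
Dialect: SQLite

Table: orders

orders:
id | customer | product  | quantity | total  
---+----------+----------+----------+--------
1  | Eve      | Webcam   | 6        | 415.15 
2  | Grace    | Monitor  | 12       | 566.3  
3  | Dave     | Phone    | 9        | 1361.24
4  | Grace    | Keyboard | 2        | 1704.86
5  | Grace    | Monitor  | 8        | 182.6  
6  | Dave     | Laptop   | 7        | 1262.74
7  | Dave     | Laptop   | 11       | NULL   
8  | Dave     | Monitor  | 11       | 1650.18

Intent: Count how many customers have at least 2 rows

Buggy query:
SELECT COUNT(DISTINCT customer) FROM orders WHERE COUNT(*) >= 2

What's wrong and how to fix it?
Bug: COUNT(*) cannot appear in WHERE; the per-group count doesn't exist yet

Fix: Use a subquery that GROUPs and filters with HAVING, then count its rows

Corrected query:
SELECT COUNT(*) FROM (SELECT customer FROM orders GROUP BY customer HAVING COUNT(*) >= 2)

Result:
COUNT(*)
--------
2       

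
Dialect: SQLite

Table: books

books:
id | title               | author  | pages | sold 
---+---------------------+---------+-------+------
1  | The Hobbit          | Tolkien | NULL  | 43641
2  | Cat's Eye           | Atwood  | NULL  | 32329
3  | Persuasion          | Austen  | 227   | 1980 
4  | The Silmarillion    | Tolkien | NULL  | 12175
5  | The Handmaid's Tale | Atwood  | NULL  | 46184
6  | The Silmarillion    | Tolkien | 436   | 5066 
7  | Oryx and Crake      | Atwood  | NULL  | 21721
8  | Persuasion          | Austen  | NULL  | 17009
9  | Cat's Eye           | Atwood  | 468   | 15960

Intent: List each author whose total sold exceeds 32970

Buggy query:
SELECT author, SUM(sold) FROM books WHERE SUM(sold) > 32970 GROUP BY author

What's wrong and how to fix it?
Bug: Aggregate functions cannot appear in a WHERE clause

Fix: Move the aggregate condition to a HAVING clause

Corrected query:
SELECT author, SUM(sold) FROM books GROUP BY author HAVING SUM(sold) > 32970

Result:
author  | SUM(sold)
--------+----------
Atwood  | 116194   
Tolkien | 60882    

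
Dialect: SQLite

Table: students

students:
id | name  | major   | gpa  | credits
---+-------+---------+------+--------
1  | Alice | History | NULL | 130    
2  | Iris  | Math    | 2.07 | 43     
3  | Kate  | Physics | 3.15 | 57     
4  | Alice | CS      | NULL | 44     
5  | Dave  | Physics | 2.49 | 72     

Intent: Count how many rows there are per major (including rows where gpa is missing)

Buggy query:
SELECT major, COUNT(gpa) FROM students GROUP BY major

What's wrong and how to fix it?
Bug: COUNT(gpa) skips NULLs, so groups with missing gpa are undercounted

Fix: Replace COUNT(gpa) with COUNT(*)

Corrected query:
SELECT major, COUNT(*) FROM students GROUP BY major

Result:
major   | COUNT(*)
--------+---------
CS      | 1       
History | 1       
Math    | 1       
Physics | 2       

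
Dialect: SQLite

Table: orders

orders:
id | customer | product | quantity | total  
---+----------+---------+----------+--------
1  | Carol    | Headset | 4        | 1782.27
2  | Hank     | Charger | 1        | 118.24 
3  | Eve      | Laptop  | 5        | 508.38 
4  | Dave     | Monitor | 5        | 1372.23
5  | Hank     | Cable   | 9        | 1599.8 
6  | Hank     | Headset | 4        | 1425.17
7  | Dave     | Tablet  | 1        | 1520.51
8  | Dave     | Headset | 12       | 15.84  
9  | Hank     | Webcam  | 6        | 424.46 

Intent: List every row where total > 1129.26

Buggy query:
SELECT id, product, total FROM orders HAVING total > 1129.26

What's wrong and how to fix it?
Bug: This is a non-aggregate query (no GROUP BY, no aggregates), so in SQLite the HAVING clause is invalid here; a row-level condition belongs in WHERE

Fix: Replace HAVING with WHERE since the condition applies to individual rows

Corrected query:
SELECT id, product, total FROM orders WHERE total > 1129.26

Result:
id | product | total  
---+---------+--------
1  | Headset | 1782.27
4  | Monitor | 1372.23
5  | Cable   | 1599.8 
6  | Headset | 1425.17
7  | Tablet  | 1520.51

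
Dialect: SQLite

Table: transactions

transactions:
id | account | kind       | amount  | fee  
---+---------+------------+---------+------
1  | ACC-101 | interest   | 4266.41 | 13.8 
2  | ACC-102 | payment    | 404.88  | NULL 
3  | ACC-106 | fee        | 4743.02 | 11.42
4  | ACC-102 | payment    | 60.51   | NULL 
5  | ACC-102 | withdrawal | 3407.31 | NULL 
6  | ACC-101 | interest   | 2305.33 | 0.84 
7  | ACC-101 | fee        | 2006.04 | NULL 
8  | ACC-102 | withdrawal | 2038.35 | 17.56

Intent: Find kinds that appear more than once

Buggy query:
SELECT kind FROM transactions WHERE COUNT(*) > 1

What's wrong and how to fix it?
Bug: COUNT(*) is an aggregate and cannot be used in WHERE

Fix: GROUP BY kind, then filter groups with HAVING COUNT(*) > 1

Corrected query:
SELECT kind FROM transactions GROUP BY kind HAVING COUNT(*) > 1

Result:
kind      
----------
fee       
interest  
payment   
withdrawal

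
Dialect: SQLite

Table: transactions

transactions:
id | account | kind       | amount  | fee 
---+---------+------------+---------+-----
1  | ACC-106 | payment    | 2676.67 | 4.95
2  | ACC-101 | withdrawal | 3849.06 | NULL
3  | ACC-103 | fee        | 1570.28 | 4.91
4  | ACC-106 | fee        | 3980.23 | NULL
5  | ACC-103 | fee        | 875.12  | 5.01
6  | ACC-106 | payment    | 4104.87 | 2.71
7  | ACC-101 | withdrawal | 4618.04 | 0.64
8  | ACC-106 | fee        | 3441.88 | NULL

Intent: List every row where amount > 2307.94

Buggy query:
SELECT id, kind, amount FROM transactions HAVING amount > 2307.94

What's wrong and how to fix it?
Bug: HAVING filters the output of aggregation, but this query has no GROUP BY and no aggregate functions, so SQLite rejects it (HAVING clause on a non-aggregate query); the condition here is per row

Fix: Use WHERE for row-level filtering

Corrected query:
SELECT id, kind, amount FROM transactions WHERE amount > 2307.94

Result:
id | kind       | amount 
---+------------+--------
1  | payment    | 2676.67
2  | withdrawal | 3849.06
4  | fee        | 3980.23
6  | payment    | 4104.87
7  | withdrawal | 4618.04
8  | fee        | 3441.88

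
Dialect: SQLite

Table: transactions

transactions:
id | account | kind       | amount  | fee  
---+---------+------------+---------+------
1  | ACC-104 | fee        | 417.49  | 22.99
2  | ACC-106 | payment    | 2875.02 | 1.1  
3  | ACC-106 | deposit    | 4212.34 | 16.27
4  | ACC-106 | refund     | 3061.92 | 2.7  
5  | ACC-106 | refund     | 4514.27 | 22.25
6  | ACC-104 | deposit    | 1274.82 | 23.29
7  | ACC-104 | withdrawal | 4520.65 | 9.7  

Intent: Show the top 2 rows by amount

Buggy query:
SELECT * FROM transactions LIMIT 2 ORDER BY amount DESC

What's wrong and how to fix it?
Bug: LIMIT must come after ORDER BY

Fix: Swap the clauses: ORDER BY first, then LIMIT

Corrected query:
SELECT * FROM transactions ORDER BY amount DESC LIMIT 2

Result:
id | account | kind       | amount  | fee  
---+---------+------------+---------+------
7  | ACC-104 | withdrawal | 4520.65 | 9.7  
5  | ACC-106 | refund     | 4514.27 | 22.25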